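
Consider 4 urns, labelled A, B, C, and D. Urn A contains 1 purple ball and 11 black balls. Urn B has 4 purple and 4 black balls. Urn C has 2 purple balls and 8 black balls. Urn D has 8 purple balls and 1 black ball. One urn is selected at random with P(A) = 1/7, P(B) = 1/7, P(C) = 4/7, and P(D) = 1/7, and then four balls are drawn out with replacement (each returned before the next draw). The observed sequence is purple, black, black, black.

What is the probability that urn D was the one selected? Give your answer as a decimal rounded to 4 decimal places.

0.0023

For each hypothesis, P(data | H) works out to: P(data | urn A) = (1/12)(11/12)(11/12)(11/12) = 0.064188; P(data | urn B) = (4/8)(4/8)(4/8)(4/8) = 0.0625; P(data | urn C) = (2/10)(8/10)(8/10)(8/10) = 0.1024; P(data | urn D) = (8/9)(1/9)(1/9)(1/9) = 0.0012193.
Multiplying each by its prior: 1/7 · 0.064188 = 0.0091697, 1/7 · 0.0625 = 0.0089286, 4/7 · 0.1024 = 0.058514, 1/7 · 0.0012193 = 0.00017419; these sum to 0.076787.
Therefore the posterior P(urn D | data) = (0.00017419) / (0.076787) = 0.0022685.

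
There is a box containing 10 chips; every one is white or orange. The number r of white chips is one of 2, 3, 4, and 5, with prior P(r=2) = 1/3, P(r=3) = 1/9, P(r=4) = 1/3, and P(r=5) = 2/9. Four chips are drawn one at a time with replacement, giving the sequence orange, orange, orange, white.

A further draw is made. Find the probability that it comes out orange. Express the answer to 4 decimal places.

0.6746

For each hypothesis, P(data | H) works out to: P(data | r = 2) = (8/10)(8/10)(8/10)(2/10) = 0.1024; P(data | r = 3) = (7/10)(7/10)(7/10)(3/10) = 0.1029; P(data | r = 4) = (6/10)(6/10)(6/10)(4/10) = 0.0864; P(data | r = 5) = (5/10)(5/10)(5/10)(5/10) = 0.0625.
Multiplying each by its prior: 1/3 · 0.1024 = 0.034133, 1/9 · 0.1029 = 0.011433, 1/3 · 0.0864 = 0.0288, 2/9 · 0.0625 = 0.013889; with total 0.088256.
Dividing through by the total gives posterior P(r = 2 | data) = 0.38676, P(r = 3 | data) = 0.12955, P(r = 4 | data) = 0.32633, P(r = 5 | data) = 0.15737.
Averaging over the posterior, P(orange next | data) = (4/5)(0.38676) + (7/10)(0.12955) + (3/5)(0.32633) + (1/2)(0.15737) = 0.67457.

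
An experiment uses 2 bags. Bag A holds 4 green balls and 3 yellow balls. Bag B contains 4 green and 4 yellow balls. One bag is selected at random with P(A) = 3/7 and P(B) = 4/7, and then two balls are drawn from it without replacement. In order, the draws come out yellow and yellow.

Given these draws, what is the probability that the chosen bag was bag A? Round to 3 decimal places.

0.333

Compute the likelihood of the observed sequence for each case: P(data | bag A) = (3/7)(2/6) = 1/7; P(data | bag B) = (4/8)(3/7) = 3/14.
The prior-weighted likelihoods are 3/7 · 1/7 = 3/49, 4/7 · 3/14 = 6/49; with total 9/49.
Hence P(bag A | data) = (3/49) / (9/49) = 1/3.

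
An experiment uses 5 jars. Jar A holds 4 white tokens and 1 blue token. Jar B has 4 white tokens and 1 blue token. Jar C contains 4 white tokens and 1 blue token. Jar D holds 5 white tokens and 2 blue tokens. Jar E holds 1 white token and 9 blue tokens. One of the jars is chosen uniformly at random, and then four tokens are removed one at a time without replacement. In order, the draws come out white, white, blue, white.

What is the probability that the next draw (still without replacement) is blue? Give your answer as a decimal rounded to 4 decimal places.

0.0641

Under each hypothesis, the probability of the observed sequence is: P(data | jar A) = (4/5)(3/4)(1/3)(2/2) = 1/5; P(data | jar B) = (4/5)(3/4)(1/3)(2/2) = 1/5; P(data | jar C) = (4/5)(3/4)(1/3)(2/2) = 1/5; P(data | jar D) = (5/7)(4/6)(2/5)(3/4) = 1/7; P(data | jar E) = (1/10)(0/9) = 0.
Weighting by the prior gives 1/5 · 1/5 = 1/25, 1/5 · 1/5 = 1/25, 1/5 · 1/5 = 1/25, 1/5 · 1/7 = 1/35, 1/5 · 0 = 0; these sum to 26/175.
Normalising, the posterior is P(jar A | data) = 7/26, P(jar B | data) = 7/26, P(jar C | data) = 7/26, P(jar D | data) = 5/26, P(jar E | data) = 0.
The predictive probability is P(blue next | data) = (0)(7/26) + (0)(7/26) + (0)(7/26) + (1/3)(5/26) = 5/78.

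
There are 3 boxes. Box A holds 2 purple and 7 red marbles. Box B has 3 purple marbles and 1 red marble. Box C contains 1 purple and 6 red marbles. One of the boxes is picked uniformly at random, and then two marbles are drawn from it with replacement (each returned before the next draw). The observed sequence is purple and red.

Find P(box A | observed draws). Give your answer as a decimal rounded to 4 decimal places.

For each hypothesis, P(data | H) works out to: P(data | box A) = (2/9)(7/9) = 0.17284; P(data | box B) = (3/4)(1/4) = 0.1875; P(data | box C) = (1/7)(6/7) = 0.12245.
Weighting by the prior gives 1/3 · 0.17284 = 0.057613, 1/3 · 0.1875 = 0.0625, 1/3 · 0.12245 = 0.040816; with total 0.16093.
Therefore the posterior P(box A | data) = (0.057613) / (0.16093) = 0.358.

0.3580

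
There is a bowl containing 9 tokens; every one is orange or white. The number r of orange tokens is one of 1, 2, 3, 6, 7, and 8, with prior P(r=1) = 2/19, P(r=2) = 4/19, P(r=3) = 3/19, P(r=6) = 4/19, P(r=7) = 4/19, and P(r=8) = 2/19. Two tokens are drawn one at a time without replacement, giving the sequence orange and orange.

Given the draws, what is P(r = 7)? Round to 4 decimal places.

The likelihood of the observed sequence under each hypothesis: P(data | r = 1) = (1/9)(0/8) = 0; P(data | r = 2) = (2/9)(1/8) = 1/36; P(data | r = 3) = (3/9)(2/8) = 1/12; P(data | r = 6) = (6/9)(5/8) = 5/12; P(data | r = 7) = (7/9)(6/8) = 7/12; P(data | r = 8) = (8/9)(7/8) = 7/9.
Weighting by the prior gives 2/19 · 0 = 0, 4/19 · 1/36 = 1/171, 3/19 · 1/12 = 1/76, 4/19 · 5/12 = 5/57, 4/19 · 7/12 = 7/57, 2/19 · 7/9 = 14/171; these sum to 71/228.
Hence P(r = 7 | data) = (7/57) / (71/228) = 28/71.

0.3944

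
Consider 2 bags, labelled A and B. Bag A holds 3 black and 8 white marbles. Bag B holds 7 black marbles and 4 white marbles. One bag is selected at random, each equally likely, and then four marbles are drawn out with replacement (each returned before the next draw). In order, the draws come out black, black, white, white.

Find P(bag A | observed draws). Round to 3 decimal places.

0.424

Compute the likelihood of the observed sequence for each case: P(data | bag A) = (3/11)(3/11)(8/11)(8/11) = 0.039342; P(data | bag B) = (7/11)(7/11)(4/11)(4/11) = 0.053548.
The prior-weighted likelihoods are 1/2 · 0.039342 = 0.019671, 1/2 · 0.053548 = 0.026774; summing to 0.046445.
So P(bag A | data) = (0.019671) / (0.046445) = 0.42353.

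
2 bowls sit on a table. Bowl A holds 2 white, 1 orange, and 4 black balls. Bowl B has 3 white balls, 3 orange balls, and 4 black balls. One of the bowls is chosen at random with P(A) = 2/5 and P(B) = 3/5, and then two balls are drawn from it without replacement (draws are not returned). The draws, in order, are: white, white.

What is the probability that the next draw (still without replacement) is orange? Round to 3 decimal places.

0.319

Compute the likelihood of the observed sequence for each case: P(data | bowl A) = (2/7)(1/6) = 1/21; P(data | bowl B) = (3/10)(2/9) = 1/15.
Multiplying each by its prior: 2/5 · 1/21 = 2/105, 3/5 · 1/15 = 1/25; with total 31/525.
Normalising, the posterior is P(bowl A | data) = 10/31, P(bowl B | data) = 21/31.
So P(orange next | data) = Σ P(orange next | H) P(H | data) = (1/5)(10/31) + (3/8)(21/31) = 79/248.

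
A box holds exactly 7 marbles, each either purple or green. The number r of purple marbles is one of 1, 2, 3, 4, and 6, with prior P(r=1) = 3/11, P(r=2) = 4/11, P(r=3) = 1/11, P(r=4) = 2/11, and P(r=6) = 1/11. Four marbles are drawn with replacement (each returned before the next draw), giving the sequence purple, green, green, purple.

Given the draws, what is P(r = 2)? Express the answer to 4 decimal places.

Compute the likelihood of the observed sequence for each case: P(data | r = 1) = (1/7)(6/7)(6/7)(1/7) = 0.014994; P(data | r = 2) = (2/7)(5/7)(5/7)(2/7) = 0.041649; P(data | r = 3) = (3/7)(4/7)(4/7)(3/7) = 0.059975; P(data | r = 4) = (4/7)(3/7)(3/7)(4/7) = 0.059975; P(data | r = 6) = (6/7)(1/7)(1/7)(6/7) = 0.014994.
Weighting by the prior gives 3/11 · 0.014994 = 0.0040892, 4/11 · 0.041649 = 0.015145, 1/11 · 0.059975 = 0.0054523, 2/11 · 0.059975 = 0.010905, 1/11 · 0.014994 = 0.0013631; these sum to 0.036954.
Hence P(r = 2 | data) = (0.015145) / (0.036954) = 0.40984.

0.4098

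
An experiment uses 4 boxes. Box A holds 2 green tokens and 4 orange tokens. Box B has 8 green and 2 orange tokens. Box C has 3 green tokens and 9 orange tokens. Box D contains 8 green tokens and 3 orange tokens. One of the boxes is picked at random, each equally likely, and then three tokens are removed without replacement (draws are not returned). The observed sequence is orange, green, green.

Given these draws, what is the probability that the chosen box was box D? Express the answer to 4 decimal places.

Compute the likelihood of the observed sequence for each case: P(data | box A) = (4/6)(2/5)(1/4) = 0.066667; P(data | box B) = (2/10)(8/9)(7/8) = 0.15556; P(data | box C) = (9/12)(3/11)(2/10) = 0.040909; P(data | box D) = (3/11)(8/10)(7/9) = 0.1697.
The prior-weighted likelihoods are 1/4 · 0.066667 = 0.016667, 1/4 · 0.15556 = 0.038889, 1/4 · 0.040909 = 0.010227, 1/4 · 0.1697 = 0.042424; these sum to 0.10821.
Therefore the posterior P(box D | data) = (0.042424) / (0.10821) = 0.39207.

0.3921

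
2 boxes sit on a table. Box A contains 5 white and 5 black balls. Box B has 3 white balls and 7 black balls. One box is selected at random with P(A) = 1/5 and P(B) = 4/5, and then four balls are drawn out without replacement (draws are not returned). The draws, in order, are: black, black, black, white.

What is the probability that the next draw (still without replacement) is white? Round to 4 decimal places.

The likelihood of the observed sequence under each hypothesis: P(data | box A) = (5/10)(4/9)(3/8)(5/7) = 5/84; P(data | box B) = (7/10)(6/9)(5/8)(3/7) = 1/8.
Multiplying each by its prior: 1/5 · 5/84 = 1/84, 4/5 · 1/8 = 1/10; summing to 47/420.
Normalising, the posterior is P(box A | data) = 5/47, P(box B | data) = 42/47.
Averaging over the posterior, P(white next | data) = (2/3)(5/47) + (1/3)(42/47) = 52/141.

0.3688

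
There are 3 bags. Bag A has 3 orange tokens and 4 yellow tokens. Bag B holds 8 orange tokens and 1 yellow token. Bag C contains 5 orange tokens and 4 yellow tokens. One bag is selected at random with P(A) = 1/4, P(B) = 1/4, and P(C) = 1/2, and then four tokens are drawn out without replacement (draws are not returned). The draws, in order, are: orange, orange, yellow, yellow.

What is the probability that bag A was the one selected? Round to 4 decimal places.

The likelihood of the observed sequence under each hypothesis: P(data | bag A) = (3/7)(2/6)(4/5)(3/4) = 3/35; P(data | bag B) = (8/9)(7/8)(1/7)(0/6) = 0; P(data | bag C) = (5/9)(4/8)(4/7)(3/6) = 5/63.
Weighting by the prior gives 1/4 · 3/35 = 3/140, 1/4 · 0 = 0, 1/2 · 5/63 = 5/126; these sum to 11/180.
Hence P(bag A | data) = (3/140) / (11/180) = 27/77.

0.3506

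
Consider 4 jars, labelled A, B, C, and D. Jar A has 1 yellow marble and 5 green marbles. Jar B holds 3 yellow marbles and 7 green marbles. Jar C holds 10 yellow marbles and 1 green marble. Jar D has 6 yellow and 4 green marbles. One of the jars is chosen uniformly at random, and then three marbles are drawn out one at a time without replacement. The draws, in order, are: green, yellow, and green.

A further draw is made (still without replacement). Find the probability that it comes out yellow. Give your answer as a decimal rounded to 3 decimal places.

Compute the likelihood of the observed sequence for each case: P(data | jar A) = (5/6)(1/5)(4/4) = 1/6; P(data | jar B) = (7/10)(3/9)(6/8) = 7/40; P(data | jar C) = (1/11)(10/10)(0/9) = 0; P(data | jar D) = (4/10)(6/9)(3/8) = 1/10.
Weighting by the prior gives 1/4 · 1/6 = 1/24, 1/4 · 7/40 = 7/160, 1/4 · 0 = 0, 1/4 · 1/10 = 1/40; with total 53/480.
Dividing through by the total gives posterior P(jar A | data) = 20/53, P(jar B | data) = 21/53, P(jar C | data) = 0, P(jar D | data) = 12/53.
So P(yellow next | data) = Σ P(yellow next | H) P(H | data) = (0)(20/53) + (2/7)(21/53) + (5/7)(12/53) = 102/371.

0.275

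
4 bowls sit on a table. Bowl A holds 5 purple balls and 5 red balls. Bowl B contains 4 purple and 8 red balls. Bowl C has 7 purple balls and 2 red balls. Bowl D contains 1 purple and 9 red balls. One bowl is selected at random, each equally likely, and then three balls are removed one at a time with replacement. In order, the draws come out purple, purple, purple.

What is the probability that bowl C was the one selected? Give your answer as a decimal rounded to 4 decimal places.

0.7427

Under each hypothesis, the probability of the observed sequence is: P(data | bowl A) = (5/10)(5/10)(5/10) = 0.125; P(data | bowl B) = (4/12)(4/12)(4/12) = 0.037037; P(data | bowl C) = (7/9)(7/9)(7/9) = 0.47051; P(data | bowl D) = (1/10)(1/10)(1/10) = 0.001.
The prior-weighted likelihoods are 1/4 · 0.125 = 0.03125, 1/4 · 0.037037 = 0.0092593, 1/4 · 0.47051 = 0.11763, 1/4 · 0.001 = 0.00025; with total 0.15839.
By Bayes' rule, P(bowl C | data) = (0.11763) / (0.15839) = 0.74266.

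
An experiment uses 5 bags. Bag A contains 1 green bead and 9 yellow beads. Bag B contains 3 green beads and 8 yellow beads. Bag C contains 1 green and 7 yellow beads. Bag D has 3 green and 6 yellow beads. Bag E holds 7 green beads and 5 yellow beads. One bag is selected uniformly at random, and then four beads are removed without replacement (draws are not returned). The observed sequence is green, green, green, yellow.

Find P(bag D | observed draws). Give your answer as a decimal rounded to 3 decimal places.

0.112

Compute the likelihood of the observed sequence for each case: P(data | bag A) = (1/10)(0/9) = 0; P(data | bag B) = (3/11)(2/10)(1/9)(8/8) = 0.0060606; P(data | bag C) = (1/8)(0/7) = 0; P(data | bag D) = (3/9)(2/8)(1/7)(6/6) = 0.011905; P(data | bag E) = (7/12)(6/11)(5/10)(5/9) = 0.088384.
Multiplying each by its prior: 1/5 · 0 = 0, 1/5 · 0.0060606 = 0.0012121, 1/5 · 0 = 0, 1/5 · 0.011905 = 0.002381, 1/5 · 0.088384 = 0.017677; summing to 0.02127.
Hence P(bag D | data) = (0.002381) / (0.02127) = 0.11194.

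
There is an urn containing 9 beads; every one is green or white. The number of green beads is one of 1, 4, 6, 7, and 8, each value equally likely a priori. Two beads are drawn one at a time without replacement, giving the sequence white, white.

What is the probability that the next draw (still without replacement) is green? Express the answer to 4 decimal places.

For each hypothesis, P(data | H) works out to: P(data | r = 1) = (8/9)(7/8) = 7/9; P(data | r = 4) = (5/9)(4/8) = 5/18; P(data | r = 6) = (3/9)(2/8) = 1/12; P(data | r = 7) = (2/9)(1/8) = 1/36; P(data | r = 8) = (1/9)(0/8) = 0.
Weighting by the prior gives 1/5 · 7/9 = 7/45, 1/5 · 5/18 = 1/18, 1/5 · 1/12 = 1/60, 1/5 · 1/36 = 1/180, 1/5 · 0 = 0; summing to 7/30.
The posterior is then P(r = 1 | data) = 2/3, P(r = 4 | data) = 5/21, P(r = 6 | data) = 1/14, P(r = 7 | data) = 1/42, P(r = 8 | data) = 0.
Averaging over the posterior, P(green next | data) = (1/7)(2/3) + (4/7)(5/21) + (6/7)(1/14) + (1)(1/42) = 31/98.

0.3163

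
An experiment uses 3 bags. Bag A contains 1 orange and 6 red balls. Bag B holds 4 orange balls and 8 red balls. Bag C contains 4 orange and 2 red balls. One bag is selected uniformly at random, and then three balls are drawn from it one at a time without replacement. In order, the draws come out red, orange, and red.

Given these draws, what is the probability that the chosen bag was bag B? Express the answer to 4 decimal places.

0.4475

The likelihood of the observed sequence under each hypothesis: P(data | bag A) = (6/7)(1/6)(5/5) = 0.14286; P(data | bag B) = (8/12)(4/11)(7/10) = 0.1697; P(data | bag C) = (2/6)(4/5)(1/4) = 0.066667.
The prior-weighted likelihoods are 1/3 · 0.14286 = 0.047619, 1/3 · 0.1697 = 0.056566, 1/3 · 0.066667 = 0.022222; summing to 0.12641.
By Bayes' rule, P(bag B | data) = (0.056566) / (0.12641) = 0.44749.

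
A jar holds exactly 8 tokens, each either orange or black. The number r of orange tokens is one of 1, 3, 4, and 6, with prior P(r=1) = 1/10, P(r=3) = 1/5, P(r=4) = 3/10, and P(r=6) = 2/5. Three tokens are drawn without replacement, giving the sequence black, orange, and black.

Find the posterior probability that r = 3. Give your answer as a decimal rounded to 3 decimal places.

For each hypothesis, P(data | H) works out to: P(data | r = 1) = (7/8)(1/7)(6/6) = 1/8; P(data | r = 3) = (5/8)(3/7)(4/6) = 5/28; P(data | r = 4) = (4/8)(4/7)(3/6) = 1/7; P(data | r = 6) = (2/8)(6/7)(1/6) = 1/28.
Multiplying each by its prior: 1/10 · 1/8 = 1/80, 1/5 · 5/28 = 1/28, 3/10 · 1/7 = 3/70, 2/5 · 1/28 = 1/70; these sum to 59/560.
Therefore the posterior P(r = 3 | data) = (1/28) / (59/560) = 20/59.

0.339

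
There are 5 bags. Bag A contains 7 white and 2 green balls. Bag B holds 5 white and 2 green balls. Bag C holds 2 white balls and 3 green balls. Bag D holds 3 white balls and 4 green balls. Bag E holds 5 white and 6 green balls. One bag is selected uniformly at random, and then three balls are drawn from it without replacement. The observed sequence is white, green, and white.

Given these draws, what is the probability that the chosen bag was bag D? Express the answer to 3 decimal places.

0.165

For each hypothesis, P(data | H) works out to: P(data | bag A) = (7/9)(2/8)(6/7) = 1/6; P(data | bag B) = (5/7)(2/6)(4/5) = 4/21; P(data | bag C) = (2/5)(3/4)(1/3) = 1/10; P(data | bag D) = (3/7)(4/6)(2/5) = 4/35; P(data | bag E) = (5/11)(6/10)(4/9) = 4/33.
The prior-weighted likelihoods are 1/5 · 1/6 = 1/30, 1/5 · 4/21 = 4/105, 1/5 · 1/10 = 1/50, 1/5 · 4/35 = 4/175, 1/5 · 4/33 = 4/165; summing to 32/231.
Hence P(bag D | data) = (4/175) / (32/231) = 33/200.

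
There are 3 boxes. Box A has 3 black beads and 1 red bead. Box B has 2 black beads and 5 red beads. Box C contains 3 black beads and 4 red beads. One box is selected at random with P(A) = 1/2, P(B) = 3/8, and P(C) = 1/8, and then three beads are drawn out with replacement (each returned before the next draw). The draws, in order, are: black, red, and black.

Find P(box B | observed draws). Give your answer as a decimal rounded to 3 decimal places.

0.208

For each hypothesis, P(data | H) works out to: P(data | box A) = (3/4)(1/4)(3/4) = 0.14062; P(data | box B) = (2/7)(5/7)(2/7) = 0.058309; P(data | box C) = (3/7)(4/7)(3/7) = 0.10496.
The prior-weighted likelihoods are 1/2 · 0.14062 = 0.070312, 3/8 · 0.058309 = 0.021866, 1/8 · 0.10496 = 0.01312; these sum to 0.1053.
Therefore the posterior P(box B | data) = (0.021866) / (0.1053) = 0.20766.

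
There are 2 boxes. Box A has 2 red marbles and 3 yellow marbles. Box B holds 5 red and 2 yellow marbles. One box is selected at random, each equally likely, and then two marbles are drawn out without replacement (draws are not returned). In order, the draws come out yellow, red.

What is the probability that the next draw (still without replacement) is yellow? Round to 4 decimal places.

Compute the likelihood of the observed sequence for each case: P(data | box A) = (3/5)(2/4) = 3/10; P(data | box B) = (2/7)(5/6) = 5/21.
Weighting by the prior gives 1/2 · 3/10 = 3/20, 1/2 · 5/21 = 5/42; with total 113/420.
Normalising, the posterior is P(box A | data) = 63/113, P(box B | data) = 50/113.
Averaging over the posterior, P(yellow next | data) = (2/3)(63/113) + (1/5)(50/113) = 52/113.

0.4602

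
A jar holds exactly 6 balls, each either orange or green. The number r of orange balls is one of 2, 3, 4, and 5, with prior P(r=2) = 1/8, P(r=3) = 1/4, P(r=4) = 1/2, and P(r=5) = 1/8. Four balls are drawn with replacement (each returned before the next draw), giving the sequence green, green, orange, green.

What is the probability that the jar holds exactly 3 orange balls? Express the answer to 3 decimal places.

0.383

For each hypothesis, P(data | H) works out to: P(data | r = 2) = (4/6)(4/6)(2/6)(4/6) = 0.098765; P(data | r = 3) = (3/6)(3/6)(3/6)(3/6) = 0.0625; P(data | r = 4) = (2/6)(2/6)(4/6)(2/6) = 0.024691; P(data | r = 5) = (1/6)(1/6)(5/6)(1/6) = 0.003858.
Multiplying each by its prior: 1/8 · 0.098765 = 0.012346, 1/4 · 0.0625 = 0.015625, 1/2 · 0.024691 = 0.012346, 1/8 · 0.003858 = 0.00048225; these sum to 0.040799.
Therefore the posterior P(r = 3 | data) = (0.015625) / (0.040799) = 0.38298.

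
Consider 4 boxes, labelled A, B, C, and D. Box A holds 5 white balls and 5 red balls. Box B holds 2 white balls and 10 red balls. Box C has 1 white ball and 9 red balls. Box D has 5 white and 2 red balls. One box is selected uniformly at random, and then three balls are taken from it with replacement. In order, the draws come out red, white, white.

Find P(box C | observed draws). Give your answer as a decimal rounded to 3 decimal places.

The likelihood of the observed sequence under each hypothesis: P(data | box A) = (5/10)(5/10)(5/10) = 0.125; P(data | box B) = (10/12)(2/12)(2/12) = 0.023148; P(data | box C) = (9/10)(1/10)(1/10) = 0.009; P(data | box D) = (2/7)(5/7)(5/7) = 0.14577.
Weighting by the prior gives 1/4 · 0.125 = 0.03125, 1/4 · 0.023148 = 0.005787, 1/4 · 0.009 = 0.00225, 1/4 · 0.14577 = 0.036443; summing to 0.07573.
So P(box C | data) = (0.00225) / (0.07573) = 0.029711.

0.030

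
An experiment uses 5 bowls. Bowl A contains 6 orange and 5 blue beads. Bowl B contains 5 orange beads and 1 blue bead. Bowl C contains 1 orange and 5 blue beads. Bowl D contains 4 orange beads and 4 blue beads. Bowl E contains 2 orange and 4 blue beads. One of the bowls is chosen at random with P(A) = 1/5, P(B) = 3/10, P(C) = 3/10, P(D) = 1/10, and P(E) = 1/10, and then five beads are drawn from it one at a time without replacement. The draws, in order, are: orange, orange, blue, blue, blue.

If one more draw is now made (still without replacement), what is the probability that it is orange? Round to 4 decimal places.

0.4119

For each hypothesis, P(data | H) works out to: P(data | bowl A) = (6/11)(5/10)(5/9)(4/8)(3/7) = 0.032468; P(data | bowl B) = (5/6)(4/5)(1/4)(0/3) = 0; P(data | bowl C) = (1/6)(0/5) = 0; P(data | bowl D) = (4/8)(3/7)(4/6)(3/5)(2/4) = 0.042857; P(data | bowl E) = (2/6)(1/5)(4/4)(3/3)(2/2) = 0.066667.
Weighting by the prior gives 1/5 · 0.032468 = 0.0064935, 3/10 · 0 = 0, 3/10 · 0 = 0, 1/10 · 0.042857 = 0.0042857, 1/10 · 0.066667 = 0.0066667; with total 0.017446.
The posterior is then P(bowl A | data) = 0.37221, P(bowl B | data) = 0, P(bowl C | data) = 0, P(bowl D | data) = 0.24566, P(bowl E | data) = 0.38213.
The predictive probability is P(orange next | data) = (2/3)(0.37221) + (2/3)(0.24566) + (0)(0.38213) = 0.41191.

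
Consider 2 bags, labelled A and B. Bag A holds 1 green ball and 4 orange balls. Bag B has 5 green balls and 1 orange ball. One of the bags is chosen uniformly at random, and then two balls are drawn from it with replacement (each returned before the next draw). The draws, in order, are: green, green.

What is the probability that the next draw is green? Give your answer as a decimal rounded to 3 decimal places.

The likelihood of the observed sequence under each hypothesis: P(data | bag A) = (1/5)(1/5) = 0.04; P(data | bag B) = (5/6)(5/6) = 0.69444.
The prior-weighted likelihoods are 1/2 · 0.04 = 0.02, 1/2 · 0.69444 = 0.34722; these sum to 0.36722.
Dividing through by the total gives posterior P(bag A | data) = 0.054463, P(bag B | data) = 0.94554.
So P(green next | data) = Σ P(green next | H) P(H | data) = (1/5)(0.054463) + (5/6)(0.94554) = 0.79884.

0.799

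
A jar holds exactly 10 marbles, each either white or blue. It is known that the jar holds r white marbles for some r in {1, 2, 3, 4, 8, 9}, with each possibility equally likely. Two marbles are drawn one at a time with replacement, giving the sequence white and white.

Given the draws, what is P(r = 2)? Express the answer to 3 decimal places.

The likelihood of the observed sequence under each hypothesis: P(data | r = 1) = (1/10)(1/10) = 1/100; P(data | r = 2) = (2/10)(2/10) = 1/25; P(data | r = 3) = (3/10)(3/10) = 9/100; P(data | r = 4) = (4/10)(4/10) = 4/25; P(data | r = 8) = (8/10)(8/10) = 16/25; P(data | r = 9) = (9/10)(9/10) = 81/100.
Weighting by the prior gives 1/6 · 1/100 = 1/600, 1/6 · 1/25 = 1/150, 1/6 · 9/100 = 3/200, 1/6 · 4/25 = 2/75, 1/6 · 16/25 = 8/75, 1/6 · 81/100 = 27/200; with total 7/24.
Therefore the posterior P(r = 2 | data) = (1/150) / (7/24) = 4/175.

0.023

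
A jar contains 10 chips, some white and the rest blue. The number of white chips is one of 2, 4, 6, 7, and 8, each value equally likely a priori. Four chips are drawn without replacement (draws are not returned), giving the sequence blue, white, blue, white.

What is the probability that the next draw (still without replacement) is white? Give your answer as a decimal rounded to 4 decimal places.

0.5702

For each hypothesis, P(data | H) works out to: P(data | r = 2) = (8/10)(2/9)(7/8)(1/7) = 0.022222; P(data | r = 4) = (6/10)(4/9)(5/8)(3/7) = 0.071429; P(data | r = 6) = (4/10)(6/9)(3/8)(5/7) = 0.071429; P(data | r = 7) = (3/10)(7/9)(2/8)(6/7) = 0.05; P(data | r = 8) = (2/10)(8/9)(1/8)(7/7) = 0.022222.
The prior-weighted likelihoods are 1/5 · 0.022222 = 0.0044444, 1/5 · 0.071429 = 0.014286, 1/5 · 0.071429 = 0.014286, 1/5 · 0.05 = 0.01, 1/5 · 0.022222 = 0.0044444; with total 0.04746.
Normalising, the posterior is P(r = 2 | data) = 0.093645, P(r = 4 | data) = 0.301, P(r = 6 | data) = 0.301, P(r = 7 | data) = 0.2107, P(r = 8 | data) = 0.093645.
The predictive probability is P(white next | data) = (0)(0.093645) + (1/3)(0.301) + (2/3)(0.301) + (5/6)(0.2107) + (1)(0.093645) = 0.57023.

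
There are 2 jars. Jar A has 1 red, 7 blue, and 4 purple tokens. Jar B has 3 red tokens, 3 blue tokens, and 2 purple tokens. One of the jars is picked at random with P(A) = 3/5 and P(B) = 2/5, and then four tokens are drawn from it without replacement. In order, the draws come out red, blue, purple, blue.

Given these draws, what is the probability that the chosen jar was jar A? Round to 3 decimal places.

For each hypothesis, P(data | H) works out to: P(data | jar A) = (1/12)(7/11)(4/10)(6/9) = 0.014141; P(data | jar B) = (3/8)(3/7)(2/6)(2/5) = 0.021429.
The prior-weighted likelihoods are 3/5 · 0.014141 = 0.0084848, 2/5 · 0.021429 = 0.0085714; these sum to 0.017056.
Therefore the posterior P(jar A | data) = (0.0084848) / (0.017056) = 0.49746.

0.497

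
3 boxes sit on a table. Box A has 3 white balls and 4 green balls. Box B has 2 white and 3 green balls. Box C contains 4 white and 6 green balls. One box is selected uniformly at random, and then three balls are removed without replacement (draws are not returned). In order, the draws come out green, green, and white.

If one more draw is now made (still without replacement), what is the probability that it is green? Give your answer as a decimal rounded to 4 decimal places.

For each hypothesis, P(data | H) works out to: P(data | box A) = (4/7)(3/6)(3/5) = 6/35; P(data | box B) = (3/5)(2/4)(2/3) = 1/5; P(data | box C) = (6/10)(5/9)(4/8) = 1/6.
Multiplying each by its prior: 1/3 · 6/35 = 2/35, 1/3 · 1/5 = 1/15, 1/3 · 1/6 = 1/18; summing to 113/630.
The posterior is then P(box A | data) = 36/113, P(box B | data) = 42/113, P(box C | data) = 35/113.
The predictive probability is P(green next | data) = (1/2)(36/113) + (1/2)(42/113) + (4/7)(35/113) = 59/113.

0.5221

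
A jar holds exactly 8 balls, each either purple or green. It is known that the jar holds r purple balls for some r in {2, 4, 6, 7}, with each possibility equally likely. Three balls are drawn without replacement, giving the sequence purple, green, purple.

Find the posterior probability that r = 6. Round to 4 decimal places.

0.3704

Compute the likelihood of the observed sequence for each case: P(data | r = 2) = (2/8)(6/7)(1/6) = 1/28; P(data | r = 4) = (4/8)(4/7)(3/6) = 1/7; P(data | r = 6) = (6/8)(2/7)(5/6) = 5/28; P(data | r = 7) = (7/8)(1/7)(6/6) = 1/8.
Multiplying each by its prior: 1/4 · 1/28 = 1/112, 1/4 · 1/7 = 1/28, 1/4 · 5/28 = 5/112, 1/4 · 1/8 = 1/32; with total 27/224.
So P(r = 6 | data) = (5/112) / (27/224) = 10/27.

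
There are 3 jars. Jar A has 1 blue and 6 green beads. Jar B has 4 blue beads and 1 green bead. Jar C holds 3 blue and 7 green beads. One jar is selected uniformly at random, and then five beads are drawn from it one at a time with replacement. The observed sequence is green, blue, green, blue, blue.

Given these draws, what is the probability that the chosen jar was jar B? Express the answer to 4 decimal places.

0.5712

Under each hypothesis, the probability of the observed sequence is: P(data | jar A) = (6/7)(1/7)(6/7)(1/7)(1/7) = 0.002142; P(data | jar B) = (1/5)(4/5)(1/5)(4/5)(4/5) = 0.02048; P(data | jar C) = (7/10)(3/10)(7/10)(3/10)(3/10) = 0.01323.
Multiplying each by its prior: 1/3 · 0.002142 = 0.00071399, 1/3 · 0.02048 = 0.0068267, 1/3 · 0.01323 = 0.00441; with total 0.011951.
So P(jar B | data) = (0.0068267) / (0.011951) = 0.57124.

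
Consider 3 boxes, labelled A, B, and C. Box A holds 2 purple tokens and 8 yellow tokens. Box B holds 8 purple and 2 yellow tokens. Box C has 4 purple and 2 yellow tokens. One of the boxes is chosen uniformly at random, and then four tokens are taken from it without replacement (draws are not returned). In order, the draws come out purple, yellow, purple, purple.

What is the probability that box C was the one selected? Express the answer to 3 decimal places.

0.500

Under each hypothesis, the probability of the observed sequence is: P(data | box A) = (2/10)(8/9)(1/8)(0/7) = 0; P(data | box B) = (8/10)(2/9)(7/8)(6/7) = 2/15; P(data | box C) = (4/6)(2/5)(3/4)(2/3) = 2/15.
Multiplying each by its prior: 1/3 · 0 = 0, 1/3 · 2/15 = 2/45, 1/3 · 2/15 = 2/45; with total 4/45.
So P(box C | data) = (2/45) / (4/45) = 1/2.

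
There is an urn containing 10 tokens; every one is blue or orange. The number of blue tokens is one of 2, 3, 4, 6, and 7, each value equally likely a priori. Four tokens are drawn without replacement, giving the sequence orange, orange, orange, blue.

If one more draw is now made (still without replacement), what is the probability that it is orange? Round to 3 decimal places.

0.632

The likelihood of the observed sequence under each hypothesis: P(data | r = 2) = (8/10)(7/9)(6/8)(2/7) = 2/15; P(data | r = 3) = (7/10)(6/9)(5/8)(3/7) = 1/8; P(data | r = 4) = (6/10)(5/9)(4/8)(4/7) = 2/21; P(data | r = 6) = (4/10)(3/9)(2/8)(6/7) = 1/35; P(data | r = 7) = (3/10)(2/9)(1/8)(7/7) = 1/120.
Weighting by the prior gives 1/5 · 2/15 = 2/75, 1/5 · 1/8 = 1/40, 1/5 · 2/21 = 2/105, 1/5 · 1/35 = 1/175, 1/5 · 1/120 = 1/600; these sum to 41/525.
Dividing through by the total gives posterior P(r = 2 | data) = 14/41, P(r = 3 | data) = 105/328, P(r = 4 | data) = 10/41, P(r = 6 | data) = 3/41, P(r = 7 | data) = 7/328.
The predictive probability is P(orange next | data) = (5/6)(14/41) + (2/3)(105/328) + (1/2)(10/41) + (1/6)(3/41) + (0)(7/328) = 311/492.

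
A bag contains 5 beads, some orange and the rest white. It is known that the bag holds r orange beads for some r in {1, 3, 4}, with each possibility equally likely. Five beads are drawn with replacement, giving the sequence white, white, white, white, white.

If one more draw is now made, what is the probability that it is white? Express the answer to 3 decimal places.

0.787

Compute the likelihood of the observed sequence for each case: P(data | r = 1) = (4/5)(4/5)(4/5)(4/5)(4/5) = 0.32768; P(data | r = 3) = (2/5)(2/5)(2/5)(2/5)(2/5) = 0.01024; P(data | r = 4) = (1/5)(1/5)(1/5)(1/5)(1/5) = 0.00032.
The prior-weighted likelihoods are 1/3 · 0.32768 = 0.10923, 1/3 · 0.01024 = 0.0034133, 1/3 · 0.00032 = 0.00010667; summing to 0.11275.
Dividing through by the total gives posterior P(r = 1 | data) = 0.96878, P(r = 3 | data) = 0.030274, P(r = 4 | data) = 0.00094607.
Averaging over the posterior, P(white next | data) = (4/5)(0.96878) + (2/5)(0.030274) + (1/5)(0.00094607) = 0.78732.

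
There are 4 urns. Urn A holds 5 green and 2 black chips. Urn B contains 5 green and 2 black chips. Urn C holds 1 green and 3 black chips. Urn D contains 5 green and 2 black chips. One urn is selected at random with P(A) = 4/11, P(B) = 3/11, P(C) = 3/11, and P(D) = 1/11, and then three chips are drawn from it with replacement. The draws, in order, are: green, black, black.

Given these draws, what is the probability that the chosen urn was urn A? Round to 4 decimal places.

Compute the likelihood of the observed sequence for each case: P(data | urn A) = (5/7)(2/7)(2/7) = 0.058309; P(data | urn B) = (5/7)(2/7)(2/7) = 0.058309; P(data | urn C) = (1/4)(3/4)(3/4) = 0.14062; P(data | urn D) = (5/7)(2/7)(2/7) = 0.058309.
The prior-weighted likelihoods are 4/11 · 0.058309 = 0.021203, 3/11 · 0.058309 = 0.015902, 3/11 · 0.14062 = 0.038352, 1/11 · 0.058309 = 0.0053008; these sum to 0.080759.
By Bayes' rule, P(urn A | data) = (0.021203) / (0.080759) = 0.26255.

0.2626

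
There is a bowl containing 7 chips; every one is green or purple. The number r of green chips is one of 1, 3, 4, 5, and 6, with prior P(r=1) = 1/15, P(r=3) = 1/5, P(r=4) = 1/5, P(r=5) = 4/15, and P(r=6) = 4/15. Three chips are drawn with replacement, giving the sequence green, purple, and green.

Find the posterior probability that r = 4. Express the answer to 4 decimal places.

0.2392

For each hypothesis, P(data | H) works out to: P(data | r = 1) = (1/7)(6/7)(1/7) = 0.017493; P(data | r = 3) = (3/7)(4/7)(3/7) = 0.10496; P(data | r = 4) = (4/7)(3/7)(4/7) = 0.13994; P(data | r = 5) = (5/7)(2/7)(5/7) = 0.14577; P(data | r = 6) = (6/7)(1/7)(6/7) = 0.10496.
Weighting by the prior gives 1/15 · 0.017493 = 0.0011662, 1/5 · 0.10496 = 0.020991, 1/5 · 0.13994 = 0.027988, 4/15 · 0.14577 = 0.038873, 4/15 · 0.10496 = 0.027988; these sum to 0.11701.
So P(r = 4 | data) = (0.027988) / (0.11701) = 0.2392.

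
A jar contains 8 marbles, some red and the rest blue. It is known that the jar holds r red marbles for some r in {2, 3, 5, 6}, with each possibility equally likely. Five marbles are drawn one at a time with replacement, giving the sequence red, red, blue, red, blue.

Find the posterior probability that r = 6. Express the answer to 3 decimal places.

The likelihood of the observed sequence under each hypothesis: P(data | r = 2) = (2/8)(2/8)(6/8)(2/8)(6/8) = 0.0087891; P(data | r = 3) = (3/8)(3/8)(5/8)(3/8)(5/8) = 0.020599; P(data | r = 5) = (5/8)(5/8)(3/8)(5/8)(3/8) = 0.034332; P(data | r = 6) = (6/8)(6/8)(2/8)(6/8)(2/8) = 0.026367.
Multiplying each by its prior: 1/4 · 0.0087891 = 0.0021973, 1/4 · 0.020599 = 0.0051498, 1/4 · 0.034332 = 0.0085831, 1/4 · 0.026367 = 0.0065918; these sum to 0.022522.
Hence P(r = 6 | data) = (0.0065918) / (0.022522) = 0.29268.

0.293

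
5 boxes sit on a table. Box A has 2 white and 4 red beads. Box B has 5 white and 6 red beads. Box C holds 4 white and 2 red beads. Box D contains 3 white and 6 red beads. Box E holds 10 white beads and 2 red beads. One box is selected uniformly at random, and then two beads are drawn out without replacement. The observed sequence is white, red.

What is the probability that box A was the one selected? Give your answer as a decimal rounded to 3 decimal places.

0.221

Compute the likelihood of the observed sequence for each case: P(data | box A) = (2/6)(4/5) = 0.26667; P(data | box B) = (5/11)(6/10) = 0.27273; P(data | box C) = (4/6)(2/5) = 0.26667; P(data | box D) = (3/9)(6/8) = 0.25; P(data | box E) = (10/12)(2/11) = 0.15152.
Weighting by the prior gives 1/5 · 0.26667 = 0.053333, 1/5 · 0.27273 = 0.054545, 1/5 · 0.26667 = 0.053333, 1/5 · 0.25 = 0.05, 1/5 · 0.15152 = 0.030303; these sum to 0.24152.
Therefore the posterior P(box A | data) = (0.053333) / (0.24152) = 0.22083.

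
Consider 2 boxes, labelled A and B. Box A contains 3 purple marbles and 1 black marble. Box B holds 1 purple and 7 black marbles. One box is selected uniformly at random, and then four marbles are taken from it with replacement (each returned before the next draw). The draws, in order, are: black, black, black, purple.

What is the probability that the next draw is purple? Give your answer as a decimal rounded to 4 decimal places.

0.2017

Compute the likelihood of the observed sequence for each case: P(data | box A) = (1/4)(1/4)(1/4)(3/4) = 0.011719; P(data | box B) = (7/8)(7/8)(7/8)(1/8) = 0.08374.
Multiplying each by its prior: 1/2 · 0.011719 = 0.0058594, 1/2 · 0.08374 = 0.04187; these sum to 0.047729.
Normalising, the posterior is P(box A | data) = 0.12276, P(box B | data) = 0.87724.
Averaging over the posterior, P(purple next | data) = (3/4)(0.12276) + (1/8)(0.87724) = 0.20173.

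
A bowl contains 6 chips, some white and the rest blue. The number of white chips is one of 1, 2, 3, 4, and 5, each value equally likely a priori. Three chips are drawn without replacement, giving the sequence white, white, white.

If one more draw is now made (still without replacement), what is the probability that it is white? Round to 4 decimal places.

The likelihood of the observed sequence under each hypothesis: P(data | r = 1) = (1/6)(0/5) = 0; P(data | r = 2) = (2/6)(1/5)(0/4) = 0; P(data | r = 3) = (3/6)(2/5)(1/4) = 1/20; P(data | r = 4) = (4/6)(3/5)(2/4) = 1/5; P(data | r = 5) = (5/6)(4/5)(3/4) = 1/2.
The prior-weighted likelihoods are 1/5 · 0 = 0, 1/5 · 0 = 0, 1/5 · 1/20 = 1/100, 1/5 · 1/5 = 1/25, 1/5 · 1/2 = 1/10; these sum to 3/20.
Normalising, the posterior is P(r = 1 | data) = 0, P(r = 2 | data) = 0, P(r = 3 | data) = 1/15, P(r = 4 | data) = 4/15, P(r = 5 | data) = 2/3.
The predictive probability is P(white next | data) = (0)(1/15) + (1/3)(4/15) + (2/3)(2/3) = 8/15.

0.5333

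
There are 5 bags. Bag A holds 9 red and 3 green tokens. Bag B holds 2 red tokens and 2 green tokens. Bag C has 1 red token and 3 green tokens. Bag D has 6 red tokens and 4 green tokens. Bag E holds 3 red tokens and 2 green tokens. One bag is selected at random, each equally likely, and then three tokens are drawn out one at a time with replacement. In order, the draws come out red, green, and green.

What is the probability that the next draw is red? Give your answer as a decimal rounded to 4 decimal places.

0.4916

Under each hypothesis, the probability of the observed sequence is: P(data | bag A) = (9/12)(3/12)(3/12) = 0.046875; P(data | bag B) = (2/4)(2/4)(2/4) = 0.125; P(data | bag C) = (1/4)(3/4)(3/4) = 0.14062; P(data | bag D) = (6/10)(4/10)(4/10) = 0.096; P(data | bag E) = (3/5)(2/5)(2/5) = 0.096.
The prior-weighted likelihoods are 1/5 · 0.046875 = 0.009375, 1/5 · 0.125 = 0.025, 1/5 · 0.14062 = 0.028125, 1/5 · 0.096 = 0.0192, 1/5 · 0.096 = 0.0192; with total 0.1009.
Normalising, the posterior is P(bag A | data) = 0.092914, P(bag B | data) = 0.24777, P(bag C | data) = 0.27874, P(bag D | data) = 0.19029, P(bag E | data) = 0.19029.
So P(red next | data) = Σ P(red next | H) P(H | data) = (3/4)(0.092914) + (1/2)(0.24777) + (1/4)(0.27874) + (3/5)(0.19029) + (3/5)(0.19029) = 0.4916.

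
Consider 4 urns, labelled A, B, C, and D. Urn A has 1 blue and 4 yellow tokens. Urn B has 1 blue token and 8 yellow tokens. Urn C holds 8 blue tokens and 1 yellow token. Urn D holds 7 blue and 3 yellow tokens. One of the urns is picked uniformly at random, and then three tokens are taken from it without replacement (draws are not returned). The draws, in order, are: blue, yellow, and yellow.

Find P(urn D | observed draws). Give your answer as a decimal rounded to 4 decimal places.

0.1579

Under each hypothesis, the probability of the observed sequence is: P(data | urn A) = (1/5)(4/4)(3/3) = 0.2; P(data | urn B) = (1/9)(8/8)(7/7) = 0.11111; P(data | urn C) = (8/9)(1/8)(0/7) = 0; P(data | urn D) = (7/10)(3/9)(2/8) = 0.058333.
The prior-weighted likelihoods are 1/4 · 0.2 = 0.05, 1/4 · 0.11111 = 0.027778, 1/4 · 0 = 0, 1/4 · 0.058333 = 0.014583; with total 0.092361.
Therefore the posterior P(urn D | data) = (0.014583) / (0.092361) = 0.15789.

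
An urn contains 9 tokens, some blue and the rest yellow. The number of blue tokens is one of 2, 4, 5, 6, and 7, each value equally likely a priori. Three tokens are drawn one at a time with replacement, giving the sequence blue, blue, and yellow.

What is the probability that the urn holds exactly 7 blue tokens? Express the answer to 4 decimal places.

0.2367

Compute the likelihood of the observed sequence for each case: P(data | r = 2) = (2/9)(2/9)(7/9) = 0.038409; P(data | r = 4) = (4/9)(4/9)(5/9) = 0.10974; P(data | r = 5) = (5/9)(5/9)(4/9) = 0.13717; P(data | r = 6) = (6/9)(6/9)(3/9) = 0.14815; P(data | r = 7) = (7/9)(7/9)(2/9) = 0.13443.
Multiplying each by its prior: 1/5 · 0.038409 = 0.0076818, 1/5 · 0.10974 = 0.021948, 1/5 · 0.13717 = 0.027435, 1/5 · 0.14815 = 0.02963, 1/5 · 0.13443 = 0.026886; summing to 0.11358.
By Bayes' rule, P(r = 7 | data) = (0.026886) / (0.11358) = 0.23671.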